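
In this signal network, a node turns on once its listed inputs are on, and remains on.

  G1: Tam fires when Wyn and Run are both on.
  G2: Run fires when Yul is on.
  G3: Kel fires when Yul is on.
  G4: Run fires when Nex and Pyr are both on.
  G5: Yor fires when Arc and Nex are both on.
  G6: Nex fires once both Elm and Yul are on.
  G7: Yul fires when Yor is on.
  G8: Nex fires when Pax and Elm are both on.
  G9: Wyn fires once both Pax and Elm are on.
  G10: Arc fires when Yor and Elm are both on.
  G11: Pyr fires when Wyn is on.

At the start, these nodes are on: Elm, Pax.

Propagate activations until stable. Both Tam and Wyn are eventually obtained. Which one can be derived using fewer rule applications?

Wyn

Wyn: Pax and Elm are on, so Wyn fires (G9). [1 rule application]
Tam: Pax and Elm are on, so Wyn fires (G9). Pax and Elm are on, so Nex fires (G8). G11: Wyn on → Pyr on. G4: Nex and Pyr on → Run on. Wyn and Run are on, so Tam fires (G1). [5 rule applications]
Wyn needs fewer.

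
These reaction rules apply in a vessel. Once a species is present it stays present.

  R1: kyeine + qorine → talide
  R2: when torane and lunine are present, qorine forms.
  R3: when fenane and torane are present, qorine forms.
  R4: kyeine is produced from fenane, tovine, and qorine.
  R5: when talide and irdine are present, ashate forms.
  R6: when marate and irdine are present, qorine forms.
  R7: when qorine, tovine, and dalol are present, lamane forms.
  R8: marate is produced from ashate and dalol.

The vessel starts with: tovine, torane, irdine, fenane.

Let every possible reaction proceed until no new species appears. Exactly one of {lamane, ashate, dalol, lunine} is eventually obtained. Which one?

ashate

fenane and torane present → qorine forms (R3).
fenane, tovine, and qorine present → kyeine forms (R4).
kyeine and qorine present → talide forms (R1).
talide and irdine present → ashate forms (R5).
No rule produces dalol, and it is not given. lamane would need qorine, tovine, and dalol (R7), but dalol never forms. No rule produces lunine, and it is not given.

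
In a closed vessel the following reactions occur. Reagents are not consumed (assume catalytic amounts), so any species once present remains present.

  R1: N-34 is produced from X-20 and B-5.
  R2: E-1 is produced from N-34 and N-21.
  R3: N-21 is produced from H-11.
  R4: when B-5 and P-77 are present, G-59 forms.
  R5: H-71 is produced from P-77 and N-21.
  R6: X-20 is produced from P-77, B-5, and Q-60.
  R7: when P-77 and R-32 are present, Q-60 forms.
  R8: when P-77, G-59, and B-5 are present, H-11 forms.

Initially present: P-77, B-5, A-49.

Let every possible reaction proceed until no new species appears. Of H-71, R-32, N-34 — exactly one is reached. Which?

H-71

B-5 and P-77 present → G-59 forms (R4).
P-77, G-59, and B-5 present → H-11 forms (R8).
H-11 present → N-21 forms (R3).
P-77 and N-21 present → H-71 forms (R5).
No rule produces R-32, and it is not given. N-34 would need X-20 and B-5 (R1), but X-20 never forms.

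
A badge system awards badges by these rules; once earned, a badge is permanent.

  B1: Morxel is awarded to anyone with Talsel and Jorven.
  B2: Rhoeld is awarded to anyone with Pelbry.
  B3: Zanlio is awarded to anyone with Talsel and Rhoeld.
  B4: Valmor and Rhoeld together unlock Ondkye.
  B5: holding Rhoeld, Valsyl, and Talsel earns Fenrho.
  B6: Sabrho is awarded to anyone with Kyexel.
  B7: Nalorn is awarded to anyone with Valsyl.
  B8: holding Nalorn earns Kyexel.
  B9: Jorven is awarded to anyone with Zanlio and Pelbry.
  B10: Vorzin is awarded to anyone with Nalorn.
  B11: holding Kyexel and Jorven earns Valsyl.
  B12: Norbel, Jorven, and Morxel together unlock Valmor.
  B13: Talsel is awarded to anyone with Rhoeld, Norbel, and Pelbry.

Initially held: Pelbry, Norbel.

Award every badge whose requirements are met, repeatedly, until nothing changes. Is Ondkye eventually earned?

With Pelbry, Rhoeld is earned (B2).
With Rhoeld, Norbel, and Pelbry, Talsel is earned (B13).
With Talsel and Rhoeld, Zanlio is earned (B3).
With Zanlio and Pelbry, Jorven is earned (B9).
With Talsel and Jorven, Morxel is earned (B1).
With Norbel, Jorven, and Morxel, Valmor is earned (B12).
With Valmor and Rhoeld, Ondkye is earned (B4).

Yes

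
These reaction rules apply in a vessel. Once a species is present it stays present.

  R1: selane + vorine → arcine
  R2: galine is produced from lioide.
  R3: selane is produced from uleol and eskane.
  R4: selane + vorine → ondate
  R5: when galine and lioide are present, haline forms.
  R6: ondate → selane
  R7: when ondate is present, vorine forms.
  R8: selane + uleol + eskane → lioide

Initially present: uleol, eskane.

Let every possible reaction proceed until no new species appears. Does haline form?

uleol and eskane present → selane forms (R3).
selane, uleol, and eskane present → lioide forms (R8).
lioide present → galine forms (R2).
galine and lioide present → haline forms (R5).

Yes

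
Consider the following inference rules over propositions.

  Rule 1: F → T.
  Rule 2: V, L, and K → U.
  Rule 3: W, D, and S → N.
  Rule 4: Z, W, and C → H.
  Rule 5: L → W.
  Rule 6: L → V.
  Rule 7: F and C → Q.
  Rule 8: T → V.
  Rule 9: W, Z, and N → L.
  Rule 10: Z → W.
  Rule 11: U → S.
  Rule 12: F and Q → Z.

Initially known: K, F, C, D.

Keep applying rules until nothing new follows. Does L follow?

L would need W, Z, and N (Rule 9), but N is never established.

No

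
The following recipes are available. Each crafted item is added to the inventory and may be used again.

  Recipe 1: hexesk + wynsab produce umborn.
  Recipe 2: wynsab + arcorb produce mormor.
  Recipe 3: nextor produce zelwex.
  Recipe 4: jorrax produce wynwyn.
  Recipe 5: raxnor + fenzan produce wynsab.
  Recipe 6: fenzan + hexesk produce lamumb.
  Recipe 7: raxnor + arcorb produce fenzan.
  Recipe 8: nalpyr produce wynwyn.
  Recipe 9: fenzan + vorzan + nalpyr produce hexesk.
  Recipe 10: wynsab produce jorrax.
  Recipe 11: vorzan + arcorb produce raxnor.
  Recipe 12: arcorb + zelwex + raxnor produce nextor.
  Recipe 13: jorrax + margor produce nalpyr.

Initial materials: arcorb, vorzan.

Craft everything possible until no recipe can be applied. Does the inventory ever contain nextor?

nextor would need arcorb, zelwex, and raxnor (Recipe 12), but zelwex is never obtained.

No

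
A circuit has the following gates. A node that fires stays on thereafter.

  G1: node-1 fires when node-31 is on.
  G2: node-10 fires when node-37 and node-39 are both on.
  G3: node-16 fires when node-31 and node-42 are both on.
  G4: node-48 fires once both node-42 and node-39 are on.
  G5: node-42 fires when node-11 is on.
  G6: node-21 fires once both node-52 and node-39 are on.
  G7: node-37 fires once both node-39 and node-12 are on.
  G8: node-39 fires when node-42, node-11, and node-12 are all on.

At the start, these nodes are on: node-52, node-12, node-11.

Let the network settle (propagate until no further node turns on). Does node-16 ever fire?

No

node-16 would need node-31 and node-42 (G3), but node-31 never turns on.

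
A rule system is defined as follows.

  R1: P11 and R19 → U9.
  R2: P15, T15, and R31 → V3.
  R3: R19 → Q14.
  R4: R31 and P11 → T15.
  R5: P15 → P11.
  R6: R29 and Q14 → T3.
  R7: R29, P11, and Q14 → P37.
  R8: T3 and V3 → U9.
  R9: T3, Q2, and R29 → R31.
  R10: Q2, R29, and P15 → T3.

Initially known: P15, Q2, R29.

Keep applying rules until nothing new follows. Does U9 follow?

Yes

From Q2, R29, and P15, R10 gives T3.
P15 holds, so P11 follows (R5).
From T3, Q2, and R29, R9 gives R31.
R31 and P11 hold, so T15 follows (R4).
P15, T15, and R31 hold, so V3 follows (R2).
From T3 and V3, R8 gives U9.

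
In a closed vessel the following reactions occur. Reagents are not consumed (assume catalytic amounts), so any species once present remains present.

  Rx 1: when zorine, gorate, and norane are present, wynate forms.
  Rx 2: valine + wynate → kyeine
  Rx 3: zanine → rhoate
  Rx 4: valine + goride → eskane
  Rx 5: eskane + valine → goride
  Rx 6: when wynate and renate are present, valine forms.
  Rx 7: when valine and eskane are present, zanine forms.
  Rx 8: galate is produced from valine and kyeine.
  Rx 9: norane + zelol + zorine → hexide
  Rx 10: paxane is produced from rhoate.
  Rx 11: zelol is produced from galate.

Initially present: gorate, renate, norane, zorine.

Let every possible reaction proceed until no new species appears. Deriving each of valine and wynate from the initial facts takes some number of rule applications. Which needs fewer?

wynate: zorine, gorate, and norane present → wynate forms (Rx 1). [1 rule application]
valine: zorine, gorate, and norane present → wynate forms (Rx 1). wynate and renate present → valine forms (Rx 6). [2 rule applications]
wynate needs fewer.

wynate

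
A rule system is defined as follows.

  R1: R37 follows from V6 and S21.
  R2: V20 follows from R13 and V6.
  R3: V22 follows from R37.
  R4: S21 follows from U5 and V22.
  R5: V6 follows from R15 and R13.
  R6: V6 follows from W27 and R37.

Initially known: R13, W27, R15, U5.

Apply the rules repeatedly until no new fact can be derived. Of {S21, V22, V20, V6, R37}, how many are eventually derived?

2

R15 and R13 hold, so V6 follows (R5).
From R13 and V6, R2 gives V20.
S21 would need U5 and V22 (R4), but V22 is never established.
V22 would need R37 (R3), but R37 is never established.
V20: reached.
V6: reached.
R37 would need V6 and S21 (R1), but S21 is never established.
Reached: V20 and V6 — 2 of the 5.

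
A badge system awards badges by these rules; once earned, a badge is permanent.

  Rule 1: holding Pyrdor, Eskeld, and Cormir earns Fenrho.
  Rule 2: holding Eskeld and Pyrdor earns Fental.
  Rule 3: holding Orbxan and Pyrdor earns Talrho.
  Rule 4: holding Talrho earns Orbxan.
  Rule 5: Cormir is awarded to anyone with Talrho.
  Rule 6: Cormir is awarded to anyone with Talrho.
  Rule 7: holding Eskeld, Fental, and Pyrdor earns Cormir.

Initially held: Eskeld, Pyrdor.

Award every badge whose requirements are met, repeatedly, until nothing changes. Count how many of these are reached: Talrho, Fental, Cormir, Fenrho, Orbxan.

With Eskeld and Pyrdor, Fental is earned (Rule 2).
With Eskeld, Fental, and Pyrdor, Cormir is earned (Rule 7).
With Pyrdor, Eskeld, and Cormir, Fenrho is earned (Rule 1).
Talrho would need Orbxan and Pyrdor (Rule 3), but Orbxan is never earned.
Fental: reached.
Cormir: reached.
Fenrho: reached.
Orbxan would need Talrho (Rule 4), but Talrho is never earned.
Reached: Fental, Cormir, and Fenrho — 3 of the 5.

3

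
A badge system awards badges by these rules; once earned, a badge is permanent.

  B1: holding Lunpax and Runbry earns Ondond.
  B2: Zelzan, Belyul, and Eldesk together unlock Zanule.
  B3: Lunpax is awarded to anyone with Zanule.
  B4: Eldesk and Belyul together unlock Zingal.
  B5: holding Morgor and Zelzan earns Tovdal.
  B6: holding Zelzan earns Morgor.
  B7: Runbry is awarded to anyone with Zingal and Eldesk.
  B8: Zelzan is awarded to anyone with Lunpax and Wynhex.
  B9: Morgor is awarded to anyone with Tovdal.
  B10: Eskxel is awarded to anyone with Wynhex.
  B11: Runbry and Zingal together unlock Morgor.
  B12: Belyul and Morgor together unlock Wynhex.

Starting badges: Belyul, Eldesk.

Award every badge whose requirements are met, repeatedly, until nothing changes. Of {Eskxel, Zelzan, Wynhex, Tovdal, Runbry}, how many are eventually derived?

3

With Eldesk and Belyul, Zingal is earned (B4).
With Zingal and Eldesk, Runbry is earned (B7).
With Runbry and Zingal, Morgor is earned (B11).
With Belyul and Morgor, Wynhex is earned (B12).
With Wynhex, Eskxel is earned (B10).
Eskxel: reached.
Zelzan would need Lunpax and Wynhex (B8), but Lunpax is never earned.
Wynhex: reached.
Tovdal would need Morgor and Zelzan (B5), but Zelzan is never earned.
Runbry: reached.
Reached: Eskxel, Wynhex, and Runbry — 3 of the 5.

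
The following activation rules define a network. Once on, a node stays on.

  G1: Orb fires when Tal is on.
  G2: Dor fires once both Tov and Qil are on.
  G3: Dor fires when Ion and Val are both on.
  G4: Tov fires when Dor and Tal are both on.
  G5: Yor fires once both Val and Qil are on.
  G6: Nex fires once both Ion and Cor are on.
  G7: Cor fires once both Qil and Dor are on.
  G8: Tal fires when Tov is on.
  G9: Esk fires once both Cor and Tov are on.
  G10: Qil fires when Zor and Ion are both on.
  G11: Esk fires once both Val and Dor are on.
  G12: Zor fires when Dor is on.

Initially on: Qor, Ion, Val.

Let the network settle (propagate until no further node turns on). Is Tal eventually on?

Tal would need Tov (G8), but Tov never turns on.

No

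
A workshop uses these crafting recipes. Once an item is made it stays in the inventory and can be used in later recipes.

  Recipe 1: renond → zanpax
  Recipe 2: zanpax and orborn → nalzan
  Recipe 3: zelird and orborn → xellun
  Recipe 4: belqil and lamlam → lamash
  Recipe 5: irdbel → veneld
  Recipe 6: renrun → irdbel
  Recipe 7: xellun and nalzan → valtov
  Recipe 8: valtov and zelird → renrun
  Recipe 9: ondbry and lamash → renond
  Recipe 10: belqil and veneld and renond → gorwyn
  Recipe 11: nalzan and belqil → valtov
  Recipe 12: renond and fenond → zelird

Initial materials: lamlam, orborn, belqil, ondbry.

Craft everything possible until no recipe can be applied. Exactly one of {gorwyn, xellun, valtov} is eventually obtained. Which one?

belqil and lamlam → lamash (Recipe 4).
ondbry and lamash → renond (Recipe 9).
renond → zanpax (Recipe 1).
Using Recipe 2, zanpax and orborn make nalzan.
nalzan and belqil → valtov (Recipe 11).
gorwyn would need belqil, veneld, and renond (Recipe 10), but veneld is never obtained. xellun would need zelird and orborn (Recipe 3), but zelird is never obtained.

valtov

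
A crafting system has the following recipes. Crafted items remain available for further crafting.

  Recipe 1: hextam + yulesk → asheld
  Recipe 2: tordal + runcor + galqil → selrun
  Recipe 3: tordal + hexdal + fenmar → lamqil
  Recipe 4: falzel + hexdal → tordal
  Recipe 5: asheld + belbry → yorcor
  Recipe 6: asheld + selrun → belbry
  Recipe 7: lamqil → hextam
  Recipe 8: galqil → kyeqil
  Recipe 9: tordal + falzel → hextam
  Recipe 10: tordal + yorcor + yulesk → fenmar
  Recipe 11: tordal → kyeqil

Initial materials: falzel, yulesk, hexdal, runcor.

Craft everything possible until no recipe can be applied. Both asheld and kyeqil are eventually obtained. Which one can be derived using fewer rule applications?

kyeqil

kyeqil: Using Recipe 4, falzel and hexdal make tordal. tordal → kyeqil (Recipe 11). [2 rule applications]
asheld: falzel + hexdal → tordal (Recipe 4). tordal + falzel → hextam (Recipe 9). Using Recipe 1, hextam and yulesk make asheld. [3 rule applications]
kyeqil needs fewer.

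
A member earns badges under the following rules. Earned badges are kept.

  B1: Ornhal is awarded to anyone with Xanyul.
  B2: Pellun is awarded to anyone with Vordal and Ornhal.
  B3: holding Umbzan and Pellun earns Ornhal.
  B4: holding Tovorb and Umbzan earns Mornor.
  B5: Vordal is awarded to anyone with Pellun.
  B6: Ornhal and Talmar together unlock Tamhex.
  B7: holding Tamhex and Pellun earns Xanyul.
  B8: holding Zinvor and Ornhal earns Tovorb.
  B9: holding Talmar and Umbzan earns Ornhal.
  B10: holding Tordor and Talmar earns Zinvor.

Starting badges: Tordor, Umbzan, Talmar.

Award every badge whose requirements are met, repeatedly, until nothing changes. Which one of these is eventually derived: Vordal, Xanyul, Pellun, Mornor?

With Talmar and Umbzan, Ornhal is earned (B9).
With Tordor and Talmar, Zinvor is earned (B10).
With Zinvor and Ornhal, Tovorb is earned (B8).
With Tovorb and Umbzan, Mornor is earned (B4).
Pellun would need Vordal and Ornhal (B2), but Vordal is never earned. Vordal would need Pellun (B5), but Pellun is never earned. Xanyul would need Tamhex and Pellun (B7), but Pellun is never earned.

Mornor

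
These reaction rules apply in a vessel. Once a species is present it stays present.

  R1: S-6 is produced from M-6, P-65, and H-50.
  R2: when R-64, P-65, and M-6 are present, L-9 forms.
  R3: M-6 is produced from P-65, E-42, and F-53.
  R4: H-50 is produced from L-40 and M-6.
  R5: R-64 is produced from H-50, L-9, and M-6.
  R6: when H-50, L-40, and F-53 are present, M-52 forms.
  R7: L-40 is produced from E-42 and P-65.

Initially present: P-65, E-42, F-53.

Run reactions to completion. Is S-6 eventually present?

Yes

P-65, E-42, and F-53 present → M-6 forms (R3).
E-42 and P-65 present → L-40 forms (R7).
L-40 and M-6 present → H-50 forms (R4).
M-6, P-65, and H-50 present → S-6 forms (R1).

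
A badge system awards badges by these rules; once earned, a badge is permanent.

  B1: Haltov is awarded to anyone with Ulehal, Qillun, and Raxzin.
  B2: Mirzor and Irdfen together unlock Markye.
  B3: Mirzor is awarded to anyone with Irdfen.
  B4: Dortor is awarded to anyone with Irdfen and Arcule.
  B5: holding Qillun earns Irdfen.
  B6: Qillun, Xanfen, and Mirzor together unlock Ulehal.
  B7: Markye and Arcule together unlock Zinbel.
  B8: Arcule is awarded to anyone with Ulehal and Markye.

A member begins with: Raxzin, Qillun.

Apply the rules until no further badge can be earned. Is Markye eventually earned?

Yes

With Qillun, Irdfen is earned (B5).
With Irdfen, Mirzor is earned (B3).
With Mirzor and Irdfen, Markye is earned (B2).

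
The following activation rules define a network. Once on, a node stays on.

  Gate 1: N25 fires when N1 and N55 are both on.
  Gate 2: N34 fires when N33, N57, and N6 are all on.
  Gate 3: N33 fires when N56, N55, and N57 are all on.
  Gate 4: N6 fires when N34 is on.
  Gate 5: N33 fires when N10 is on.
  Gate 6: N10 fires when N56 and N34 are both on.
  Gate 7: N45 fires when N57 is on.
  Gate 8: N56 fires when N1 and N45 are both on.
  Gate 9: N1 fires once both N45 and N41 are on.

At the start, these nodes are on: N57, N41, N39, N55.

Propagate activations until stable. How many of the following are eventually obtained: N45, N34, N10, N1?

N57 is on, so N45 fires (Gate 7).
N45 and N41 are on, so N1 fires (Gate 9).
N45: reached.
N34 would need N33, N57, and N6 (Gate 2), but N6 never turns on.
N10 would need N56 and N34 (Gate 6), but N34 never turns on.
N1: reached.
Reached: N45 and N1 — 2 of the 4.

2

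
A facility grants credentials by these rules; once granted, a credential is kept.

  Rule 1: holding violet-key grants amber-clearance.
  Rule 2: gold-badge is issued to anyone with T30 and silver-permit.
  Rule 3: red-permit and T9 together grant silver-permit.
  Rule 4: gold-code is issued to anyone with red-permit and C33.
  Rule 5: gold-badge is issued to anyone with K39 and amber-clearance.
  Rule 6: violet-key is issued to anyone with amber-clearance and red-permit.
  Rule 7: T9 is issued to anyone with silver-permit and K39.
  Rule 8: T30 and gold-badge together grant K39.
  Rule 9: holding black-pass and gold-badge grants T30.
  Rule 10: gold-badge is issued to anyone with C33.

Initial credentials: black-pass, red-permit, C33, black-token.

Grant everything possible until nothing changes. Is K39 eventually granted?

Holding C33 grants gold-badge (Rule 10).
Holding black-pass and gold-badge grants T30 (Rule 9).
Holding T30 and gold-badge grants K39 (Rule 8).

Yes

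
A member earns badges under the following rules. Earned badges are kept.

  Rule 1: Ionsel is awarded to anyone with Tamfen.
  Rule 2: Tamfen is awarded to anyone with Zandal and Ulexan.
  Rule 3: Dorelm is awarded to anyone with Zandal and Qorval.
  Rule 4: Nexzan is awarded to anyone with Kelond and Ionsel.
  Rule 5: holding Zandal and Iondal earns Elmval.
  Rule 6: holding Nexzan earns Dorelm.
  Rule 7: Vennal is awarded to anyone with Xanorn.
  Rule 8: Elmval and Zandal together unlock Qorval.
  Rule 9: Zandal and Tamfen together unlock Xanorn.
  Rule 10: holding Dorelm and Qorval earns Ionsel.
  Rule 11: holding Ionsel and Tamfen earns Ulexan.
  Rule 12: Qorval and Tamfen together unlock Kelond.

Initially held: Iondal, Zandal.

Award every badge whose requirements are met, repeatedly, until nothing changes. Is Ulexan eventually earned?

No

Ulexan would need Ionsel and Tamfen (Rule 11), but Tamfen is never earned.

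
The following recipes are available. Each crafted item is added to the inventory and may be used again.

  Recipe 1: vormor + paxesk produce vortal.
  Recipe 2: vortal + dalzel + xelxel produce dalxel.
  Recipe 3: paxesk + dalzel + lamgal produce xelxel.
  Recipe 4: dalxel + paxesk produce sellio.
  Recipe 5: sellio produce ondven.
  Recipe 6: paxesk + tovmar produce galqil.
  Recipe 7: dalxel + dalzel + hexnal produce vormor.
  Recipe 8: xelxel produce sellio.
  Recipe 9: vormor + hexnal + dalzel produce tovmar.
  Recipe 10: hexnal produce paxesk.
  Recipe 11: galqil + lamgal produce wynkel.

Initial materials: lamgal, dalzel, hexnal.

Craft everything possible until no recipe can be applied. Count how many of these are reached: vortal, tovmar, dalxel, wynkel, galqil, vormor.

0

vortal would need vormor and paxesk (Recipe 1), but vormor is never obtained.
tovmar would need vormor, hexnal, and dalzel (Recipe 9), but vormor is never obtained.
dalxel would need vortal, dalzel, and xelxel (Recipe 2), but vortal is never obtained.
wynkel would need galqil and lamgal (Recipe 11), but galqil is never obtained.
galqil would need paxesk and tovmar (Recipe 6), but tovmar is never obtained.
vormor would need dalxel, dalzel, and hexnal (Recipe 7), but dalxel is never obtained.
None of the 6 are reached.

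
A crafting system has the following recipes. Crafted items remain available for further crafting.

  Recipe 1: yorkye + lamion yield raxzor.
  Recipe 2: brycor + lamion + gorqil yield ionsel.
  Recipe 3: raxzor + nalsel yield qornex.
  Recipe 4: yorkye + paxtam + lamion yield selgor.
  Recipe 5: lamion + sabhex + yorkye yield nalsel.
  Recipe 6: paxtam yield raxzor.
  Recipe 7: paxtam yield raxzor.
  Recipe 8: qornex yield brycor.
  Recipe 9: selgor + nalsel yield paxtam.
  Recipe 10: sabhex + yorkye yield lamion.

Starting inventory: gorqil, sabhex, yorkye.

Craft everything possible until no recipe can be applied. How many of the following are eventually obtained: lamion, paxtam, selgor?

Using Recipe 10, sabhex and yorkye make lamion.
lamion: reached.
paxtam would need selgor and nalsel (Recipe 9), but selgor is never obtained.
selgor would need yorkye, paxtam, and lamion (Recipe 4), but paxtam is never obtained.
Reached: lamion — 1 of the 3.

1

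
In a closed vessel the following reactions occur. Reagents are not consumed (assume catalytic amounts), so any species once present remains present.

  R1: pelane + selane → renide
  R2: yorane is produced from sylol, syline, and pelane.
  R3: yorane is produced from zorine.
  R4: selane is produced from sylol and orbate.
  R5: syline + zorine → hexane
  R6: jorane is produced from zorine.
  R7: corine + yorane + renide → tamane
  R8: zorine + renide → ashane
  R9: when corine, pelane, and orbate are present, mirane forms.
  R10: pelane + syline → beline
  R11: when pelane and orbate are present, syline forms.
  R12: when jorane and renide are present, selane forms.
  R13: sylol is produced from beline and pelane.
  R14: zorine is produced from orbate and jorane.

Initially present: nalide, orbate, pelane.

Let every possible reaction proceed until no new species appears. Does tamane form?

No

tamane would need corine, yorane, and renide (R7), but corine never forms.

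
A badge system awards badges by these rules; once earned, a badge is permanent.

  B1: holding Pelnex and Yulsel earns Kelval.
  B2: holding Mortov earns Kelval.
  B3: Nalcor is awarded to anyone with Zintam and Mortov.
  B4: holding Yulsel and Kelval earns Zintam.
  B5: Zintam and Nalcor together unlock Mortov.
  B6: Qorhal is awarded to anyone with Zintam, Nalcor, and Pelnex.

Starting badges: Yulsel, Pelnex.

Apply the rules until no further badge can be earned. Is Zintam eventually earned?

With Pelnex and Yulsel, Kelval is earned (B1).
With Yulsel and Kelval, Zintam is earned (B4).

Yes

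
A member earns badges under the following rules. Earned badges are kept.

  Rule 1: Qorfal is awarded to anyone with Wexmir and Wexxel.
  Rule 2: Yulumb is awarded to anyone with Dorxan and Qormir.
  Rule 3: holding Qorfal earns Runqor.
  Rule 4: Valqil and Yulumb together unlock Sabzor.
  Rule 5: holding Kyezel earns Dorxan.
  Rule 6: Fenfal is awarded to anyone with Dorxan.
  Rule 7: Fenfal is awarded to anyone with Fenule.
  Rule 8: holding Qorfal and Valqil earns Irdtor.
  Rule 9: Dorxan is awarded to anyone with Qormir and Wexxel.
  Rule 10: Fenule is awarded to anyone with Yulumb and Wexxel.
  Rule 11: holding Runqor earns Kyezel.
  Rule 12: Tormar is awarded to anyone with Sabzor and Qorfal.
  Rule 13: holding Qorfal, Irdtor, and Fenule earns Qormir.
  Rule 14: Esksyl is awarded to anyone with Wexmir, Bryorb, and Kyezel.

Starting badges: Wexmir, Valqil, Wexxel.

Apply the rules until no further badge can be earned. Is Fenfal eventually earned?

Yes

With Wexmir and Wexxel, Qorfal is earned (Rule 1).
With Qorfal, Runqor is earned (Rule 3).
With Runqor, Kyezel is earned (Rule 11).
With Kyezel, Dorxan is earned (Rule 5).
With Dorxan, Fenfal is earned (Rule 6).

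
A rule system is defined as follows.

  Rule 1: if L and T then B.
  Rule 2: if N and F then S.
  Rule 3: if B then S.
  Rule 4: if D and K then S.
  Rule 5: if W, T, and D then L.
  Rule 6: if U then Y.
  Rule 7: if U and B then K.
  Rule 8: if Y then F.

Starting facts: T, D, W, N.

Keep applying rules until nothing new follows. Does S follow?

From W, T, and D, Rule 5 gives L.
From L and T, Rule 1 gives B.
From B, Rule 3 gives S.

Yes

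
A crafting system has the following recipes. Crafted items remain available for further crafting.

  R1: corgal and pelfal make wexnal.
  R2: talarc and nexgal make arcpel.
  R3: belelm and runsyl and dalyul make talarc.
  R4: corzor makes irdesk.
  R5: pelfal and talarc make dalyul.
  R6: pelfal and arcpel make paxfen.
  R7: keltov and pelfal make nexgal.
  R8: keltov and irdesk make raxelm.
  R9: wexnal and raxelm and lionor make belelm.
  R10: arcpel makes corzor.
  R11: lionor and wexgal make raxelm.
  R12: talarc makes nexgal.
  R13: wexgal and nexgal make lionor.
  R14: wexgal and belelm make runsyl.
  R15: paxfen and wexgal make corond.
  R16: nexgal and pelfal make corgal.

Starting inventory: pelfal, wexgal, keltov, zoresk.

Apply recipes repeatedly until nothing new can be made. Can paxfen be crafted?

paxfen would need pelfal and arcpel (R6), but arcpel is never obtained.

No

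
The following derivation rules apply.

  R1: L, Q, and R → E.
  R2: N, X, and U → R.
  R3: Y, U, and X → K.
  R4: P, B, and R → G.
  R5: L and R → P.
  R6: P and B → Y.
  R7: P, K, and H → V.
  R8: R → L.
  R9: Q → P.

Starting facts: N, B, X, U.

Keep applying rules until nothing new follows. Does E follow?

No

E would need L, Q, and R (R1), but Q is never established.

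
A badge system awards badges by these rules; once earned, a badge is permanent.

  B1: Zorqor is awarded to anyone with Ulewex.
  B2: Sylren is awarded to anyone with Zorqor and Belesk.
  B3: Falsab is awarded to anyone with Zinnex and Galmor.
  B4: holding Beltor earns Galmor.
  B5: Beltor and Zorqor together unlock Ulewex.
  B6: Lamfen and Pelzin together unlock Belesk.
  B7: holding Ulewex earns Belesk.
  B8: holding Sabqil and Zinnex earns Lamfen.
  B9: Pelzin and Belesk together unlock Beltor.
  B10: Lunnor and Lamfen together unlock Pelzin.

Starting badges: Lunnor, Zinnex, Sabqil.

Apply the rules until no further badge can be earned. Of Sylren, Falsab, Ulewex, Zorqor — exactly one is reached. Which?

With Sabqil and Zinnex, Lamfen is earned (B8).
With Lunnor and Lamfen, Pelzin is earned (B10).
With Lamfen and Pelzin, Belesk is earned (B6).
With Pelzin and Belesk, Beltor is earned (B9).
With Beltor, Galmor is earned (B4).
With Zinnex and Galmor, Falsab is earned (B3).
Zorqor would need Ulewex (B1), but Ulewex is never earned. Ulewex would need Beltor and Zorqor (B5), but Zorqor is never earned. Sylren would need Zorqor and Belesk (B2), but Zorqor is never earned.

Falsab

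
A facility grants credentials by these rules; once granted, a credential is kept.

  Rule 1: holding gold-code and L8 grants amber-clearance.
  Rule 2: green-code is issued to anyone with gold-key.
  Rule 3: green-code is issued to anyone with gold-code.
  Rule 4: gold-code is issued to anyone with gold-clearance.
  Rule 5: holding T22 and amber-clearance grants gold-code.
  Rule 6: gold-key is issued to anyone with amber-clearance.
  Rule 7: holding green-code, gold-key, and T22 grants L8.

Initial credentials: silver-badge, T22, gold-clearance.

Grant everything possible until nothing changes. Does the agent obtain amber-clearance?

No

amber-clearance would need gold-code and L8 (Rule 1), but L8 is never granted.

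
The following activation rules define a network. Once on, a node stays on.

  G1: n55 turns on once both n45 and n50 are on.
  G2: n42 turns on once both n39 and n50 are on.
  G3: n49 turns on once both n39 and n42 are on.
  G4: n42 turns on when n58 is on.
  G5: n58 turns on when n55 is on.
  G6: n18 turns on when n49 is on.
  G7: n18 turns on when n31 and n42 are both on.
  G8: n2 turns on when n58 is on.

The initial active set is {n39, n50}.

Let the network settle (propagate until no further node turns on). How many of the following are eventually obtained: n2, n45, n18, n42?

2

n39 and n50 are on, so n42 turns on (G2).
n39 and n42 are on, so n49 turns on (G3).
G6: n49 on → n18 on.
n2 would need n58 (G8), but n58 never turns on.
No rule produces n45, and it is not given.
n18: reached.
n42: reached.
Reached: n18 and n42 — 2 of the 4.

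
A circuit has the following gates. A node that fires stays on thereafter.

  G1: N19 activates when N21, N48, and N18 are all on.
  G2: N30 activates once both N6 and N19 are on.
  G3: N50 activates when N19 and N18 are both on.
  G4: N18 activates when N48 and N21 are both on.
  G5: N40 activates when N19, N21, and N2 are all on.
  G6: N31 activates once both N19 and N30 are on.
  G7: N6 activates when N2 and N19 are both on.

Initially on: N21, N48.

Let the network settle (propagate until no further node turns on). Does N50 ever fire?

G4: N48 and N21 on → N18 on.
N21, N48, and N18 are on, so N19 activates (G1).
G3: N19 and N18 on → N50 on.

Yes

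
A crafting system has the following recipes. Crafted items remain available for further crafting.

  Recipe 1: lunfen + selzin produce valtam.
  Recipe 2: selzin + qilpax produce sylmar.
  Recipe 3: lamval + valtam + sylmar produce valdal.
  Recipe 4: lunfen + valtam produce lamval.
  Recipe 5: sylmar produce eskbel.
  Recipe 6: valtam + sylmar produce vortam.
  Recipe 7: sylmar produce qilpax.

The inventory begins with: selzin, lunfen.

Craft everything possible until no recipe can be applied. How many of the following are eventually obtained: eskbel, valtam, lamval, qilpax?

2

Using Recipe 1, lunfen and selzin make valtam.
lunfen + valtam → lamval (Recipe 4).
eskbel would need sylmar (Recipe 5), but sylmar is never obtained.
valtam: reached.
lamval: reached.
qilpax would need sylmar (Recipe 7), but sylmar is never obtained.
Reached: valtam and lamval — 2 of the 4.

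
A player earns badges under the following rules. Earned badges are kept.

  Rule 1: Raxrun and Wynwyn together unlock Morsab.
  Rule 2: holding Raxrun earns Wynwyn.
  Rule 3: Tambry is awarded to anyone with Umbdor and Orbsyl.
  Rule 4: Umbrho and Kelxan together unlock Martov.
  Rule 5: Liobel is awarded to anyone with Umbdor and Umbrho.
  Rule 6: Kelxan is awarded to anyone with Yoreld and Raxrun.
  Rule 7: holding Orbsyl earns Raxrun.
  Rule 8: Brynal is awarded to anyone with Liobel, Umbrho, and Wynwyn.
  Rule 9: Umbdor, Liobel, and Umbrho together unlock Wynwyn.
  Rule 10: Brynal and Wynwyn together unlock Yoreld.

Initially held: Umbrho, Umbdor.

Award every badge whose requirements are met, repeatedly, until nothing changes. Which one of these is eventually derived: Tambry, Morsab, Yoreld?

Yoreld

With Umbdor and Umbrho, Liobel is earned (Rule 5).
With Umbdor, Liobel, and Umbrho, Wynwyn is earned (Rule 9).
With Liobel, Umbrho, and Wynwyn, Brynal is earned (Rule 8).
With Brynal and Wynwyn, Yoreld is earned (Rule 10).
Morsab would need Raxrun and Wynwyn (Rule 1), but Raxrun is never earned. Tambry would need Umbdor and Orbsyl (Rule 3), but Orbsyl is never earned.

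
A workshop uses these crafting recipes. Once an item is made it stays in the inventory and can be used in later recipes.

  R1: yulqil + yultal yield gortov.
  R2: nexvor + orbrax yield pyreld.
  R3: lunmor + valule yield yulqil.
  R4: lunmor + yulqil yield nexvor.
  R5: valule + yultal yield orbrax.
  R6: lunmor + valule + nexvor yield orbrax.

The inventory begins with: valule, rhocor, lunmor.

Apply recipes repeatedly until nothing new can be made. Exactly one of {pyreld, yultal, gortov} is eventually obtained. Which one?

pyreld

Using R3, lunmor and valule make yulqil.
lunmor + yulqil → nexvor (R4).
lunmor + valule + nexvor → orbrax (R6).
Using R2, nexvor and orbrax make pyreld.
No rule produces yultal, and it is not given. gortov would need yulqil and yultal (R1), but yultal is never obtained.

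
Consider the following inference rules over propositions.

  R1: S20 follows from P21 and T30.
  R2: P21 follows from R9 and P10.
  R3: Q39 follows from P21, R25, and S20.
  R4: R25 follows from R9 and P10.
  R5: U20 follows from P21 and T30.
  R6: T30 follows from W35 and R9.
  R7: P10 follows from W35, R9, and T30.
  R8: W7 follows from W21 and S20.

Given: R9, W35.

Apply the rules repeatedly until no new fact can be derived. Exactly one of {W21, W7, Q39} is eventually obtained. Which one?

From W35 and R9, R6 gives T30.
W35, R9, and T30 hold, so P10 follows (R7).
R9 and P10 hold, so R25 follows (R4).
R9 and P10 hold, so P21 follows (R2).
P21 and T30 hold, so S20 follows (R1).
P21, R25, and S20 hold, so Q39 follows (R3).
W7 would need W21 and S20 (R8), but W21 is never established. No rule produces W21, and it is not given.

Q39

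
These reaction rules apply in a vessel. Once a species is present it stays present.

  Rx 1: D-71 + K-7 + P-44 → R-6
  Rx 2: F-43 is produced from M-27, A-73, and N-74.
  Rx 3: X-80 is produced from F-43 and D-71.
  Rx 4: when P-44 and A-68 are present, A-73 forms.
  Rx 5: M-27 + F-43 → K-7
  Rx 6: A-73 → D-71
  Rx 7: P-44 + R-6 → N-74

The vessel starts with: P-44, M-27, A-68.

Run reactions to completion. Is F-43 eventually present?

No

F-43 would need M-27, A-73, and N-74 (Rx 2), but N-74 never forms.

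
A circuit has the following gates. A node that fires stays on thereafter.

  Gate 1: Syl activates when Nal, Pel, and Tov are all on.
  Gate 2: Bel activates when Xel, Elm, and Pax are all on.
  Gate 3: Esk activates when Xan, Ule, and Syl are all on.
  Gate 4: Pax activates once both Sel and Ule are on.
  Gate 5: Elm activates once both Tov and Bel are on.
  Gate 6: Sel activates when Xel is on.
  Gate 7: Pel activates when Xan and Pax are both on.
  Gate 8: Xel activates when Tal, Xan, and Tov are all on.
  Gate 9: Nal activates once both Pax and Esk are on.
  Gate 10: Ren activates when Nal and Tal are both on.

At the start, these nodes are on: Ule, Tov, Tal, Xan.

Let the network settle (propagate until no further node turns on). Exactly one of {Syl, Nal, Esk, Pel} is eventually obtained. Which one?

Pel

Gate 8: Tal, Xan, and Tov on → Xel on.
Xel is on, so Sel activates (Gate 6).
Gate 4: Sel and Ule on → Pax on.
Gate 7: Xan and Pax on → Pel on.
Esk would need Xan, Ule, and Syl (Gate 3), but Syl never turns on. Syl would need Nal, Pel, and Tov (Gate 1), but Nal never turns on. Nal would need Pax and Esk (Gate 9), but Esk never turns on.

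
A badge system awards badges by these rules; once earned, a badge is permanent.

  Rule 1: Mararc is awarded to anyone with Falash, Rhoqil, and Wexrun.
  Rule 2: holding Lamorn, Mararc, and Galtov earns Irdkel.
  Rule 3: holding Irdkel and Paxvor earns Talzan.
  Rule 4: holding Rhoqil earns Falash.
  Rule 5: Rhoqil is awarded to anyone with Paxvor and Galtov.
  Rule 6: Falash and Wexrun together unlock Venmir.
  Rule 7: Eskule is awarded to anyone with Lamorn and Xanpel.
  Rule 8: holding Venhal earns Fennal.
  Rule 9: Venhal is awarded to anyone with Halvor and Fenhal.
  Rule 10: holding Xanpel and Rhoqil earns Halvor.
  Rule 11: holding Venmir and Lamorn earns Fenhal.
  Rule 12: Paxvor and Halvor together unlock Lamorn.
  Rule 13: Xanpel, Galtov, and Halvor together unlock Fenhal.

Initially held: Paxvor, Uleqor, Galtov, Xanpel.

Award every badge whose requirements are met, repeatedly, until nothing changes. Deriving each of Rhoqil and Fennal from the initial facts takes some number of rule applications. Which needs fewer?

Rhoqil

Rhoqil: With Paxvor and Galtov, Rhoqil is earned (Rule 5). [1 rule application]
Fennal: With Paxvor and Galtov, Rhoqil is earned (Rule 5). With Xanpel and Rhoqil, Halvor is earned (Rule 10). With Xanpel, Galtov, and Halvor, Fenhal is earned (Rule 13). With Halvor and Fenhal, Venhal is earned (Rule 9). With Venhal, Fennal is earned (Rule 8). [5 rule applications]
Rhoqil needs fewer.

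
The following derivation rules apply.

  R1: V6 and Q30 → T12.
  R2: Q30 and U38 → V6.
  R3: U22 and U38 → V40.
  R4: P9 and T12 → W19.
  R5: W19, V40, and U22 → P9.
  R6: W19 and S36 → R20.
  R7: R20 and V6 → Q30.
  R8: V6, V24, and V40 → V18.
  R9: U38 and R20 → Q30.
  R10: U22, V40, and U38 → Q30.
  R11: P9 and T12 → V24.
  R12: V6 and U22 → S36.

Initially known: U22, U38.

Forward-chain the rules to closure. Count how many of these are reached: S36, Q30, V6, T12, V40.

From U22 and U38, R3 gives V40.
U22, V40, and U38 hold, so Q30 follows (R10).
Q30 and U38 hold, so V6 follows (R2).
V6 and Q30 hold, so T12 follows (R1).
From V6 and U22, R12 gives S36.
S36: reached.
Q30: reached.
V6: reached.
T12: reached.
V40: reached.
All 5 are reached.

5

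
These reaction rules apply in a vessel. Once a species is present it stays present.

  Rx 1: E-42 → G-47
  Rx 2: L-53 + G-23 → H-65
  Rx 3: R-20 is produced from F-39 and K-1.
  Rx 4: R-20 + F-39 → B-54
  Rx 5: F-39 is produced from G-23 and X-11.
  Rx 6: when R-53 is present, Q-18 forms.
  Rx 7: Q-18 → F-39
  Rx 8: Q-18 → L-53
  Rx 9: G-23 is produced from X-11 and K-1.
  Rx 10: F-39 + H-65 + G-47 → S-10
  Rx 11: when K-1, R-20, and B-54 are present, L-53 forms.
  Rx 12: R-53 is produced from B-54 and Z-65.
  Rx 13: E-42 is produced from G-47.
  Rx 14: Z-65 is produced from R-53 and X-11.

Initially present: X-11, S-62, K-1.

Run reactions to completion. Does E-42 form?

E-42 would need G-47 (Rx 13), but G-47 never forms.

No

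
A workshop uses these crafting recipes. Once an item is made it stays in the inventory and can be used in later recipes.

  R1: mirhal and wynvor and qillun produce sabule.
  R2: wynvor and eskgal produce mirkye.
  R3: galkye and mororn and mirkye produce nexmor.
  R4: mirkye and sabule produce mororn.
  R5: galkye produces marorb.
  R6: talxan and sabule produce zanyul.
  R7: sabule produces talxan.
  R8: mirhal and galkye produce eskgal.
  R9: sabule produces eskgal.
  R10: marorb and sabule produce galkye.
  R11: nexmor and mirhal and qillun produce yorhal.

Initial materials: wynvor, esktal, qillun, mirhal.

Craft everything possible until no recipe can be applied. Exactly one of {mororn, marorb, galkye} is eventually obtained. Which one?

Using R1, mirhal, wynvor, and qillun make sabule.
sabule → eskgal (R9).
wynvor and eskgal → mirkye (R2).
Using R4, mirkye and sabule make mororn.
galkye would need marorb and sabule (R10), but marorb is never obtained. marorb would need galkye (R5), but galkye is never obtained.

mororn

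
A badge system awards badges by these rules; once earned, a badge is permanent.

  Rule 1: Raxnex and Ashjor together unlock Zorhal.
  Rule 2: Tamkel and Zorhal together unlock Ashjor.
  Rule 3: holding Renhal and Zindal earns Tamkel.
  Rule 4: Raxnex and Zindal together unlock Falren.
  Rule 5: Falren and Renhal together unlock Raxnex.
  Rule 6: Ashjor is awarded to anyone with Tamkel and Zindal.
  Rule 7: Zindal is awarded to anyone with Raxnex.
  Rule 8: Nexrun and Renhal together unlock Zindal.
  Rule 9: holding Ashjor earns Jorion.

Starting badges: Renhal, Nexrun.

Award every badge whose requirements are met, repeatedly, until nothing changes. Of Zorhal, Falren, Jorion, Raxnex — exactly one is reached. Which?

Jorion

With Nexrun and Renhal, Zindal is earned (Rule 8).
With Renhal and Zindal, Tamkel is earned (Rule 3).
With Tamkel and Zindal, Ashjor is earned (Rule 6).
With Ashjor, Jorion is earned (Rule 9).
Falren would need Raxnex and Zindal (Rule 4), but Raxnex is never earned. Raxnex would need Falren and Renhal (Rule 5), but Falren is never earned. Zorhal would need Raxnex and Ashjor (Rule 1), but Raxnex is never earned.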